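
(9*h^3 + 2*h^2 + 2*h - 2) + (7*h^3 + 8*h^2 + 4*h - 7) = 16*h^3 + 10*h^2 + 6*h - 9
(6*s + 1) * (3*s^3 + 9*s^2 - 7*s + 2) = 18*s^4 + 57*s^3 - 33*s^2 + 5*s + 2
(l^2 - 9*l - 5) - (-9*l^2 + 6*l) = 10*l^2 - 15*l - 5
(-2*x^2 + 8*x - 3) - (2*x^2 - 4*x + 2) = -4*x^2 + 12*x - 5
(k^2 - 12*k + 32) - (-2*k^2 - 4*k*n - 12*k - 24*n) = 3*k^2 + 4*k*n + 24*n + 32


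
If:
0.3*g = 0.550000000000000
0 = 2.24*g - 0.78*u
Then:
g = 1.83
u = 5.26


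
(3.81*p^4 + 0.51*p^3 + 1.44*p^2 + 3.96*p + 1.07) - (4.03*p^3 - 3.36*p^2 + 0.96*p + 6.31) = 3.81*p^4 - 3.52*p^3 + 4.8*p^2 + 3.0*p - 5.24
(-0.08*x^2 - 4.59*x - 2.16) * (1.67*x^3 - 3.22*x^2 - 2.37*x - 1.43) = -0.1336*x^5 - 7.4077*x^4 + 11.3622*x^3 + 17.9479*x^2 + 11.6829*x + 3.0888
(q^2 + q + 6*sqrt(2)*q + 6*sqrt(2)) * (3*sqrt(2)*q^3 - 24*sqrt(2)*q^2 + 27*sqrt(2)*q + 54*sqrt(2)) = 3*sqrt(2)*q^5 - 21*sqrt(2)*q^4 + 36*q^4 - 252*q^3 + 3*sqrt(2)*q^3 + 36*q^2 + 81*sqrt(2)*q^2 + 54*sqrt(2)*q + 972*q + 648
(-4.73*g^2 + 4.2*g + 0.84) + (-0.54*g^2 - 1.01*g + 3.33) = -5.27*g^2 + 3.19*g + 4.17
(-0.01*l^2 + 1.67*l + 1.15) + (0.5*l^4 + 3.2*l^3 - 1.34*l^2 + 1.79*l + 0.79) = 0.5*l^4 + 3.2*l^3 - 1.35*l^2 + 3.46*l + 1.94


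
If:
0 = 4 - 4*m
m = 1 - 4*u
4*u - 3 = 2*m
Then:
No Solution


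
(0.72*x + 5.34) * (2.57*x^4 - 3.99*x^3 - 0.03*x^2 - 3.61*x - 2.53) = 1.8504*x^5 + 10.851*x^4 - 21.3282*x^3 - 2.7594*x^2 - 21.099*x - 13.5102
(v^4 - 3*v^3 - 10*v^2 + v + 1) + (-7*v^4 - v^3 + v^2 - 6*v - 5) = -6*v^4 - 4*v^3 - 9*v^2 - 5*v - 4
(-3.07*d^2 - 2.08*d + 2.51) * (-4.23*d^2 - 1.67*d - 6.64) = 12.9861*d^4 + 13.9253*d^3 + 13.2411*d^2 + 9.6195*d - 16.6664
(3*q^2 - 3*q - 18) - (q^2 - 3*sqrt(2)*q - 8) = 2*q^2 - 3*q + 3*sqrt(2)*q - 10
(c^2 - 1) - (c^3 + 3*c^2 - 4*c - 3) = -c^3 - 2*c^2 + 4*c + 2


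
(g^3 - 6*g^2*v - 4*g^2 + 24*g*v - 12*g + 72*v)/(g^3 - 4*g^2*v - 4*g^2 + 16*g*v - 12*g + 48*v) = (-g + 6*v)/(-g + 4*v)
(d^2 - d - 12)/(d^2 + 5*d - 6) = (d^2 - d - 12)/(d^2 + 5*d - 6)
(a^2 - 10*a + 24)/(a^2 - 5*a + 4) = (a - 6)/(a - 1)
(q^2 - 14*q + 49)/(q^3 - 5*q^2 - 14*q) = (q - 7)/(q*(q + 2))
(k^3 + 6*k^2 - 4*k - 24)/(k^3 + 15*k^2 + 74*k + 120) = (k^2 - 4)/(k^2 + 9*k + 20)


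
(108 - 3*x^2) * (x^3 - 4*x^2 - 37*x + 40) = -3*x^5 + 12*x^4 + 219*x^3 - 552*x^2 - 3996*x + 4320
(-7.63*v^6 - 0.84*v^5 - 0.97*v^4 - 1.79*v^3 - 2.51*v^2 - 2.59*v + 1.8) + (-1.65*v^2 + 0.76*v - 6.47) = -7.63*v^6 - 0.84*v^5 - 0.97*v^4 - 1.79*v^3 - 4.16*v^2 - 1.83*v - 4.67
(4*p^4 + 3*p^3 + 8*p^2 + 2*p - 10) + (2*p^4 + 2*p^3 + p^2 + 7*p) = 6*p^4 + 5*p^3 + 9*p^2 + 9*p - 10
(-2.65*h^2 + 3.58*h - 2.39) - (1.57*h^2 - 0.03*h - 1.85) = -4.22*h^2 + 3.61*h - 0.54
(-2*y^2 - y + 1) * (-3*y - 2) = 6*y^3 + 7*y^2 - y - 2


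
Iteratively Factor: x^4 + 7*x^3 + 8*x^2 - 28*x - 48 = (x + 3)*(x^3 + 4*x^2 - 4*x - 16) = (x + 2)*(x + 3)*(x^2 + 2*x - 8) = (x + 2)*(x + 3)*(x + 4)*(x - 2)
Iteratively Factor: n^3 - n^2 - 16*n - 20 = (n + 2)*(n^2 - 3*n - 10) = (n + 2)^2*(n - 5)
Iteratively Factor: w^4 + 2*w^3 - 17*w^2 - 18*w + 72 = (w + 3)*(w^3 - w^2 - 14*w + 24) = (w - 3)*(w + 3)*(w^2 + 2*w - 8) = (w - 3)*(w + 3)*(w + 4)*(w - 2)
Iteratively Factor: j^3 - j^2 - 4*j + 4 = (j - 1)*(j^2 - 4) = (j - 2)*(j - 1)*(j + 2)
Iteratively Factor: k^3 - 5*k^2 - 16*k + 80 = (k - 5)*(k^2 - 16) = (k - 5)*(k + 4)*(k - 4)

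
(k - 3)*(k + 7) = k^2 + 4*k - 21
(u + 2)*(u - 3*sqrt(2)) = u^2 - 3*sqrt(2)*u + 2*u - 6*sqrt(2)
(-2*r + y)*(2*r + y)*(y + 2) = -4*r^2*y - 8*r^2 + y^3 + 2*y^2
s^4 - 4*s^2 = s^2*(s - 2)*(s + 2)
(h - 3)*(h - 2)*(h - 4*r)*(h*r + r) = h^4*r - 4*h^3*r^2 - 4*h^3*r + 16*h^2*r^2 + h^2*r - 4*h*r^2 + 6*h*r - 24*r^2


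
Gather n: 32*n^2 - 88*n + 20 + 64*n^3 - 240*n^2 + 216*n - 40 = 64*n^3 - 208*n^2 + 128*n - 20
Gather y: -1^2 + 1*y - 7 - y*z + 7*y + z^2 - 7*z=y*(8 - z) + z^2 - 7*z - 8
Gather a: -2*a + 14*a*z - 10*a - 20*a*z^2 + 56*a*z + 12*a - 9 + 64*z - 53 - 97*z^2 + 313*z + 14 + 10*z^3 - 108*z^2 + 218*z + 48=a*(-20*z^2 + 70*z) + 10*z^3 - 205*z^2 + 595*z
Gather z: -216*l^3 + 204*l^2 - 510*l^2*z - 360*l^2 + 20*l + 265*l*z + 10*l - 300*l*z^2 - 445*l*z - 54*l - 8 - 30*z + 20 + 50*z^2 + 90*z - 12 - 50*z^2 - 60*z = -216*l^3 - 156*l^2 - 300*l*z^2 - 24*l + z*(-510*l^2 - 180*l)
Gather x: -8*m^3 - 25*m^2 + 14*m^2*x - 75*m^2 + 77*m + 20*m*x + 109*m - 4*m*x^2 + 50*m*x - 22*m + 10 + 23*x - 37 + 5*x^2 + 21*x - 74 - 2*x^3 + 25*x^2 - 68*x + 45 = -8*m^3 - 100*m^2 + 164*m - 2*x^3 + x^2*(30 - 4*m) + x*(14*m^2 + 70*m - 24) - 56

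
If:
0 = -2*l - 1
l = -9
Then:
No Solution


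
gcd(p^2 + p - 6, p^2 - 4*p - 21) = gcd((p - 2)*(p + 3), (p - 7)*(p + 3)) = p + 3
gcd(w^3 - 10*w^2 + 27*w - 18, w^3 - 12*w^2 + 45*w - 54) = w^2 - 9*w + 18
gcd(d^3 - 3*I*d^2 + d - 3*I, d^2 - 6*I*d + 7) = d + I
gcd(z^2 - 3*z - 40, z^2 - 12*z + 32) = z - 8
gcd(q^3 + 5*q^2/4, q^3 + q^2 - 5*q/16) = q^2 + 5*q/4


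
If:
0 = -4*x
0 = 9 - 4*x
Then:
No Solution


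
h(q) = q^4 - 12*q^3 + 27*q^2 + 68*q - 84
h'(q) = 4*q^3 - 36*q^2 + 54*q + 68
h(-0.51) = -110.00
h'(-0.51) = 30.57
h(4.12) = 103.38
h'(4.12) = -40.86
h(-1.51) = -78.60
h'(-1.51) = -109.40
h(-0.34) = -103.51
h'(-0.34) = 45.32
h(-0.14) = -92.96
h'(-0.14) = 59.72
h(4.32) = 94.47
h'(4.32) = -48.08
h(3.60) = 118.81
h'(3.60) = -17.54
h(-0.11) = -91.14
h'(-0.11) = 61.62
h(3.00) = 120.00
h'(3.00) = 14.00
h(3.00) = 120.00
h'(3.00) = 14.00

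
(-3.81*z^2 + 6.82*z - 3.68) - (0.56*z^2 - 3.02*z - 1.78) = -4.37*z^2 + 9.84*z - 1.9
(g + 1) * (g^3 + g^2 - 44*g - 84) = g^4 + 2*g^3 - 43*g^2 - 128*g - 84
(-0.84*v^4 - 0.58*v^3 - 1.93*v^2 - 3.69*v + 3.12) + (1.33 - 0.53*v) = -0.84*v^4 - 0.58*v^3 - 1.93*v^2 - 4.22*v + 4.45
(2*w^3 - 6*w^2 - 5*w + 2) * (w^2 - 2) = 2*w^5 - 6*w^4 - 9*w^3 + 14*w^2 + 10*w - 4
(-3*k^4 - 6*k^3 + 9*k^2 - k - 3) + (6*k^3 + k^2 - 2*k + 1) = -3*k^4 + 10*k^2 - 3*k - 2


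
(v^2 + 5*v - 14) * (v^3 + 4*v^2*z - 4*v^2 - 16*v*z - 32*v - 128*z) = v^5 + 4*v^4*z + v^4 + 4*v^3*z - 66*v^3 - 264*v^2*z - 104*v^2 - 416*v*z + 448*v + 1792*z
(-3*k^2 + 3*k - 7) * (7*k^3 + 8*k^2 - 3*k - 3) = -21*k^5 - 3*k^4 - 16*k^3 - 56*k^2 + 12*k + 21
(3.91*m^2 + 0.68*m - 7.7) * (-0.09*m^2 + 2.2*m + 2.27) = -0.3519*m^4 + 8.5408*m^3 + 11.0647*m^2 - 15.3964*m - 17.479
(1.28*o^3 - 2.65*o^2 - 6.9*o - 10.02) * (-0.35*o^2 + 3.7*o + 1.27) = -0.448*o^5 + 5.6635*o^4 - 5.7644*o^3 - 25.3885*o^2 - 45.837*o - 12.7254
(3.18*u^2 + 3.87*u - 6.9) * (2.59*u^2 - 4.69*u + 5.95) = 8.2362*u^4 - 4.8909*u^3 - 17.1003*u^2 + 55.3875*u - 41.055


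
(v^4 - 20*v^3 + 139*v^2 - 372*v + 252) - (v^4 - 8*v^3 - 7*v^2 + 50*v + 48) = -12*v^3 + 146*v^2 - 422*v + 204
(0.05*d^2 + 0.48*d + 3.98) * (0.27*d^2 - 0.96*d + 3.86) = 0.0135*d^4 + 0.0816*d^3 + 0.8068*d^2 - 1.968*d + 15.3628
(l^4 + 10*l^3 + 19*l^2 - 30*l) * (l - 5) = l^5 + 5*l^4 - 31*l^3 - 125*l^2 + 150*l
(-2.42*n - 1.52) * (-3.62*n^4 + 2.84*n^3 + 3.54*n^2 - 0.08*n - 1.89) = 8.7604*n^5 - 1.3704*n^4 - 12.8836*n^3 - 5.1872*n^2 + 4.6954*n + 2.8728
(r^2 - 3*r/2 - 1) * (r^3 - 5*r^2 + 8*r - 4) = r^5 - 13*r^4/2 + 29*r^3/2 - 11*r^2 - 2*r + 4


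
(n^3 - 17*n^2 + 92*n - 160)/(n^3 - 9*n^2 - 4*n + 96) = (n - 5)/(n + 3)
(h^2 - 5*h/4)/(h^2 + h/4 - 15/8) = 2*h/(2*h + 3)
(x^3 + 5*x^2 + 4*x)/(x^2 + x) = x + 4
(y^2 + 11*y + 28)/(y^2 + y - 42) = (y + 4)/(y - 6)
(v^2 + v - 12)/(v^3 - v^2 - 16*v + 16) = (v - 3)/(v^2 - 5*v + 4)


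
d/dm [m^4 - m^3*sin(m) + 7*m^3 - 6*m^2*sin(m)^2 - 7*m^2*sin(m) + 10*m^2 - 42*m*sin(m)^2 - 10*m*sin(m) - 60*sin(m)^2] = -m^3*cos(m) + 4*m^3 - 3*m^2*sin(m) - 6*m^2*sin(2*m) - 7*m^2*cos(m) + 21*m^2 - 12*m*sin(m)^2 - 14*m*sin(m) - 42*m*sin(2*m) - 10*m*cos(m) + 20*m - 42*sin(m)^2 - 10*sin(m) - 60*sin(2*m)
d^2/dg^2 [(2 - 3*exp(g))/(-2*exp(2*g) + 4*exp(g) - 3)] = (12*exp(4*g) - 8*exp(3*g) - 60*exp(2*g) + 52*exp(g) + 3)*exp(g)/(8*exp(6*g) - 48*exp(5*g) + 132*exp(4*g) - 208*exp(3*g) + 198*exp(2*g) - 108*exp(g) + 27)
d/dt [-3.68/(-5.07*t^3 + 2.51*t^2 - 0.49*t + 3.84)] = (-55.9728*t^2 + 18.4736*t - 1.8032)/(5.07*t^3 - 2.51*t^2 + 0.49*t - 3.84)^2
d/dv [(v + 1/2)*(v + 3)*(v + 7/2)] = 3*v^2 + 14*v + 55/4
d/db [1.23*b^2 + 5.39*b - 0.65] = 2.46*b + 5.39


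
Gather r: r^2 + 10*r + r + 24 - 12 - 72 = r^2 + 11*r - 60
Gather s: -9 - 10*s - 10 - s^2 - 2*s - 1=-s^2 - 12*s - 20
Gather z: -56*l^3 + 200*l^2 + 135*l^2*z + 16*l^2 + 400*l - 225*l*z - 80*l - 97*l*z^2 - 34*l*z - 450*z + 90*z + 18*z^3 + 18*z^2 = -56*l^3 + 216*l^2 + 320*l + 18*z^3 + z^2*(18 - 97*l) + z*(135*l^2 - 259*l - 360)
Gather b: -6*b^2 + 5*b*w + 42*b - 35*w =-6*b^2 + b*(5*w + 42) - 35*w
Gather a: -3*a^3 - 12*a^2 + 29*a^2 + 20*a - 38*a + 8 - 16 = -3*a^3 + 17*a^2 - 18*a - 8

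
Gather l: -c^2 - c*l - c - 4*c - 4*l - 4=-c^2 - 5*c + l*(-c - 4) - 4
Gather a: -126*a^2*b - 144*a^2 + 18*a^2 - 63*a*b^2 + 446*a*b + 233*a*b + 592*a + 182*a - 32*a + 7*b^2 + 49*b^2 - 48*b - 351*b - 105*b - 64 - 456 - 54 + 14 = a^2*(-126*b - 126) + a*(-63*b^2 + 679*b + 742) + 56*b^2 - 504*b - 560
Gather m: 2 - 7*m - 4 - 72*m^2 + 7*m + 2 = -72*m^2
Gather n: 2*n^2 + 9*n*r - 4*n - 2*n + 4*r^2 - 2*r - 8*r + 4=2*n^2 + n*(9*r - 6) + 4*r^2 - 10*r + 4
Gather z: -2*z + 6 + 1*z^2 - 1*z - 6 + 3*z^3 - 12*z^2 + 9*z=3*z^3 - 11*z^2 + 6*z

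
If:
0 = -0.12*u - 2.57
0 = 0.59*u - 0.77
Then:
No Solution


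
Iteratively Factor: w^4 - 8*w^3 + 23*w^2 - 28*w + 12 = (w - 2)*(w^3 - 6*w^2 + 11*w - 6) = (w - 3)*(w - 2)*(w^2 - 3*w + 2) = (w - 3)*(w - 2)^2*(w - 1)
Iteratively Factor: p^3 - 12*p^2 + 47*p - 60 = (p - 5)*(p^2 - 7*p + 12) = (p - 5)*(p - 3)*(p - 4)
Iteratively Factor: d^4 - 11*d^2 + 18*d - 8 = (d - 2)*(d^3 + 2*d^2 - 7*d + 4) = (d - 2)*(d - 1)*(d^2 + 3*d - 4) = (d - 2)*(d - 1)^2*(d + 4)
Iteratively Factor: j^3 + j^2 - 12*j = (j + 4)*(j^2 - 3*j) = (j - 3)*(j + 4)*(j)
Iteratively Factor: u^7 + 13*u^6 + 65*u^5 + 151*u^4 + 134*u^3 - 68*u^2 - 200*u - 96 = (u + 2)*(u^6 + 11*u^5 + 43*u^4 + 65*u^3 + 4*u^2 - 76*u - 48) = (u + 2)*(u + 4)*(u^5 + 7*u^4 + 15*u^3 + 5*u^2 - 16*u - 12) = (u + 2)*(u + 3)*(u + 4)*(u^4 + 4*u^3 + 3*u^2 - 4*u - 4) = (u + 2)^2*(u + 3)*(u + 4)*(u^3 + 2*u^2 - u - 2) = (u + 1)*(u + 2)^2*(u + 3)*(u + 4)*(u^2 + u - 2) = (u + 1)*(u + 2)^3*(u + 3)*(u + 4)*(u - 1)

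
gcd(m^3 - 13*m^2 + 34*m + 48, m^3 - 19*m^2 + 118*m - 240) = m^2 - 14*m + 48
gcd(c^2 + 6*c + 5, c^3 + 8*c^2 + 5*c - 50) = c + 5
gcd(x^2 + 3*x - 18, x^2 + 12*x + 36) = x + 6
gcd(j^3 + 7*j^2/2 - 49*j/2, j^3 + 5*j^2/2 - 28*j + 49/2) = j^2 + 7*j/2 - 49/2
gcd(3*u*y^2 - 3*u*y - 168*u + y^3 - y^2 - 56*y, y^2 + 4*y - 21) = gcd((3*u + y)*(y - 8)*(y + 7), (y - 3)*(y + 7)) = y + 7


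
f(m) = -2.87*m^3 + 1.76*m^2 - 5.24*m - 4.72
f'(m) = -8.61*m^2 + 3.52*m - 5.24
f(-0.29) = -2.98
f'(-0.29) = -6.98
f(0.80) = -9.26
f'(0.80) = -7.93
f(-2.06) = 38.63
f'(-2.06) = -49.03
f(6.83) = -872.82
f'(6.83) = -382.85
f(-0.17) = -3.76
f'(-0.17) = -6.09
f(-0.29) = -2.98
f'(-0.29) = -6.98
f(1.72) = -23.13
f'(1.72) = -24.66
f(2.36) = -45.01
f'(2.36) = -44.89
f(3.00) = -82.09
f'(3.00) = -72.17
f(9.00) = -2001.55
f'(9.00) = -670.97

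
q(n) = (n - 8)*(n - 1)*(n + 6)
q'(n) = (n - 8)*(n - 1) + (n - 8)*(n + 6) + (n - 1)*(n + 6)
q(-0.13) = 53.93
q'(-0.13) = -45.17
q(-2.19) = 123.85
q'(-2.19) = -18.47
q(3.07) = -92.56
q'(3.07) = -36.15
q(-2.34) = 126.40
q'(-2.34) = -15.53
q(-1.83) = 116.00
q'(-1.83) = -24.97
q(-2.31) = 125.93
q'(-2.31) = -16.13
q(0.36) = 31.10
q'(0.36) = -47.77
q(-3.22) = 131.63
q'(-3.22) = 4.43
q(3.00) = -90.00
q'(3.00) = -37.00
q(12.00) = 792.00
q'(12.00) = 314.00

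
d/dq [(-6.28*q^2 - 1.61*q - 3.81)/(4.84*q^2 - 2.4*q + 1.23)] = (22.8644*q^2 + 21.432*q - 11.1243)/(23.4256*q^4 - 23.232*q^3 + 17.6664*q^2 - 5.904*q + 1.5129)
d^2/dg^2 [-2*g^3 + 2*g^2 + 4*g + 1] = 4 - 12*g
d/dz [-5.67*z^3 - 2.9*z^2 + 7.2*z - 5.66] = -17.01*z^2 - 5.8*z + 7.2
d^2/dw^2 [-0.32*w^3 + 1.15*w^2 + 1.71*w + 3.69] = 2.3 - 1.92*w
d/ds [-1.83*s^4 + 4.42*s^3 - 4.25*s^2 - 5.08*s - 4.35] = -7.32*s^3 + 13.26*s^2 - 8.5*s - 5.08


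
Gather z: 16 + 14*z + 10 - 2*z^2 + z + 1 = -2*z^2 + 15*z + 27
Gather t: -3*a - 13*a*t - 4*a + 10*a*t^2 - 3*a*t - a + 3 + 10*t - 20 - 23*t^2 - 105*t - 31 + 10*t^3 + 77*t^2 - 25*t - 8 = -8*a + 10*t^3 + t^2*(10*a + 54) + t*(-16*a - 120) - 56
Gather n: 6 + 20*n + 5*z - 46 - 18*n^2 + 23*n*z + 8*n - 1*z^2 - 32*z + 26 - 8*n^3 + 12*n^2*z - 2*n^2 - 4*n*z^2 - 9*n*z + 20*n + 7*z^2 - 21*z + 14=-8*n^3 + n^2*(12*z - 20) + n*(-4*z^2 + 14*z + 48) + 6*z^2 - 48*z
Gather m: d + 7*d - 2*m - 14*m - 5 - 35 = 8*d - 16*m - 40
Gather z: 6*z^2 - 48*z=6*z^2 - 48*z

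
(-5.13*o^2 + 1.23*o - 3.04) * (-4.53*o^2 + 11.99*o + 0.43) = 23.2389*o^4 - 67.0806*o^3 + 26.313*o^2 - 35.9207*o - 1.3072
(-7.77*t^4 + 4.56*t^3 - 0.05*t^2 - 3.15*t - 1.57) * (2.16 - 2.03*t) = 15.7731*t^5 - 26.04*t^4 + 9.9511*t^3 + 6.2865*t^2 - 3.6169*t - 3.3912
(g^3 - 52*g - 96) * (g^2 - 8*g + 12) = g^5 - 8*g^4 - 40*g^3 + 320*g^2 + 144*g - 1152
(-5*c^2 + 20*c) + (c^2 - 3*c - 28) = -4*c^2 + 17*c - 28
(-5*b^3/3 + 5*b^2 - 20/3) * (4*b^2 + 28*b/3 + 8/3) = -20*b^5/3 + 40*b^4/9 + 380*b^3/9 - 40*b^2/3 - 560*b/9 - 160/9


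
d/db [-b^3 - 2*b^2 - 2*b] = -3*b^2 - 4*b - 2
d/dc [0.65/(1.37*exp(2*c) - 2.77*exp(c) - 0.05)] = (1.8005 - 1.781*exp(c))*exp(c)/(-1.37*exp(2*c) + 2.77*exp(c) + 0.05)^2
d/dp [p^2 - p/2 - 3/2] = 2*p - 1/2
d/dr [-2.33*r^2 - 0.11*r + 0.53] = -4.66*r - 0.11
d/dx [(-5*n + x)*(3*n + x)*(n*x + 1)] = -15*n^3 - 4*n^2*x + 3*n*x^2 - 2*n + 2*x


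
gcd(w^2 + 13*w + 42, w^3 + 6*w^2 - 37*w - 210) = w + 7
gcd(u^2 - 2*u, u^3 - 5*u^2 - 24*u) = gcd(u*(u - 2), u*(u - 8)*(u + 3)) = u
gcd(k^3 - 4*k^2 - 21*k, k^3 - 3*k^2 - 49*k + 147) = k - 7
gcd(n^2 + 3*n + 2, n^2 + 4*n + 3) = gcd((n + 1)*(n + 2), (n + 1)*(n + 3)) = n + 1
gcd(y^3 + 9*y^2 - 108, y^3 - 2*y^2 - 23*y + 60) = y - 3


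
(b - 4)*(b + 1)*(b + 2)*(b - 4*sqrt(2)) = b^4 - 4*sqrt(2)*b^3 - b^3 - 10*b^2 + 4*sqrt(2)*b^2 - 8*b + 40*sqrt(2)*b + 32*sqrt(2)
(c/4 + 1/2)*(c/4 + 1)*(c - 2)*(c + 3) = c^4/16 + 7*c^3/16 + c^2/2 - 7*c/4 - 3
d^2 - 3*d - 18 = (d - 6)*(d + 3)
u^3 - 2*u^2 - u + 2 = (u - 2)*(u - 1)*(u + 1)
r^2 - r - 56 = (r - 8)*(r + 7)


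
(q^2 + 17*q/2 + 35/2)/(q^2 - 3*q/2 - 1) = (2*q^2 + 17*q + 35)/(2*q^2 - 3*q - 2)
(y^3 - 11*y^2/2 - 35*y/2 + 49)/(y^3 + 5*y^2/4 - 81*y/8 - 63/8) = 4*(y^2 - 9*y + 14)/(4*y^2 - 9*y - 9)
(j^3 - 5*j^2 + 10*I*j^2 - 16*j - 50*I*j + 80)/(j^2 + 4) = (j^2 + j*(-5 + 8*I) - 40*I)/(j - 2*I)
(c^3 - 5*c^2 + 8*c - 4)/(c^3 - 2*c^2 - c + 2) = (c - 2)/(c + 1)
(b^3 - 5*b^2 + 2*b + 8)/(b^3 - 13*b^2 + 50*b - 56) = (b + 1)/(b - 7)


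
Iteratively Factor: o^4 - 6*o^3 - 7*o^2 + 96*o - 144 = (o - 3)*(o^3 - 3*o^2 - 16*o + 48) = (o - 3)^2*(o^2 - 16) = (o - 3)^2*(o + 4)*(o - 4)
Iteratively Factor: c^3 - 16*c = (c)*(c^2 - 16) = c*(c + 4)*(c - 4)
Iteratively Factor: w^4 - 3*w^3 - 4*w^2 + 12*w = (w)*(w^3 - 3*w^2 - 4*w + 12) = w*(w + 2)*(w^2 - 5*w + 6) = w*(w - 2)*(w + 2)*(w - 3)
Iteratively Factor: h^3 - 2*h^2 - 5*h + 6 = (h - 3)*(h^2 + h - 2) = (h - 3)*(h + 2)*(h - 1)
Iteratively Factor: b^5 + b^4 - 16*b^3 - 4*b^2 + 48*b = (b + 4)*(b^4 - 3*b^3 - 4*b^2 + 12*b) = b*(b + 4)*(b^3 - 3*b^2 - 4*b + 12) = b*(b - 3)*(b + 4)*(b^2 - 4) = b*(b - 3)*(b - 2)*(b + 4)*(b + 2)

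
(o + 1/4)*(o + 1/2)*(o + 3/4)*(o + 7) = o^4 + 17*o^3/2 + 179*o^2/16 + 157*o/32 + 21/32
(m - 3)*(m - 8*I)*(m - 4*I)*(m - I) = m^4 - 3*m^3 - 13*I*m^3 - 44*m^2 + 39*I*m^2 + 132*m + 32*I*m - 96*I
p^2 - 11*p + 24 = (p - 8)*(p - 3)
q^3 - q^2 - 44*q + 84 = (q - 6)*(q - 2)*(q + 7)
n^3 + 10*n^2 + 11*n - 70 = (n - 2)*(n + 5)*(n + 7)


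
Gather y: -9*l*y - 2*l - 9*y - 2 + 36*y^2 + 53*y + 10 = -2*l + 36*y^2 + y*(44 - 9*l) + 8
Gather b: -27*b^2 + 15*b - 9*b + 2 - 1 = -27*b^2 + 6*b + 1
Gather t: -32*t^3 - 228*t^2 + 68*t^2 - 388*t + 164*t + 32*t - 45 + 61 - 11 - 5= -32*t^3 - 160*t^2 - 192*t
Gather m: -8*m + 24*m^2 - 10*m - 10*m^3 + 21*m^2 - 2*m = -10*m^3 + 45*m^2 - 20*m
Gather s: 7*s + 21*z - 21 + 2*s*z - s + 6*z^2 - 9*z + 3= s*(2*z + 6) + 6*z^2 + 12*z - 18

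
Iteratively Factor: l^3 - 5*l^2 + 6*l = (l - 2)*(l^2 - 3*l) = l*(l - 2)*(l - 3)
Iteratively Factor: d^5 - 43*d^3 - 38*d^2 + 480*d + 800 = (d + 4)*(d^4 - 4*d^3 - 27*d^2 + 70*d + 200) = (d - 5)*(d + 4)*(d^3 + d^2 - 22*d - 40) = (d - 5)*(d + 4)^2*(d^2 - 3*d - 10) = (d - 5)*(d + 2)*(d + 4)^2*(d - 5)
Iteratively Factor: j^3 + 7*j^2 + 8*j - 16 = (j + 4)*(j^2 + 3*j - 4) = (j + 4)^2*(j - 1)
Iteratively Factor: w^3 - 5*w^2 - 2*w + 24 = (w - 4)*(w^2 - w - 6) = (w - 4)*(w - 3)*(w + 2)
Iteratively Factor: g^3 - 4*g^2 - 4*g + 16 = (g - 2)*(g^2 - 2*g - 8) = (g - 2)*(g + 2)*(g - 4)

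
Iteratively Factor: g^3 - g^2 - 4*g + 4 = (g + 2)*(g^2 - 3*g + 2) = (g - 1)*(g + 2)*(g - 2)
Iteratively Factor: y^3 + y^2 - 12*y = (y)*(y^2 + y - 12) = y*(y + 4)*(y - 3)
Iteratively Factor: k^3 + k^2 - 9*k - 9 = (k + 3)*(k^2 - 2*k - 3) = (k + 1)*(k + 3)*(k - 3)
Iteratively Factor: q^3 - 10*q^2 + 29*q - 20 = (q - 5)*(q^2 - 5*q + 4) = (q - 5)*(q - 4)*(q - 1)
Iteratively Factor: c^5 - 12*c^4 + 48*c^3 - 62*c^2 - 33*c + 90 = (c - 2)*(c^4 - 10*c^3 + 28*c^2 - 6*c - 45) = (c - 3)*(c - 2)*(c^3 - 7*c^2 + 7*c + 15) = (c - 3)^2*(c - 2)*(c^2 - 4*c - 5) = (c - 3)^2*(c - 2)*(c + 1)*(c - 5)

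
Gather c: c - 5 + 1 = c - 4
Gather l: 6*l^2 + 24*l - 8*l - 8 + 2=6*l^2 + 16*l - 6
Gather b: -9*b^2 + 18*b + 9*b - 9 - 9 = -9*b^2 + 27*b - 18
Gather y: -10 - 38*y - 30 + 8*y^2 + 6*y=8*y^2 - 32*y - 40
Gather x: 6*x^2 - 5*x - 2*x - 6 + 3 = 6*x^2 - 7*x - 3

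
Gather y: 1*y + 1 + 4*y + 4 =5*y + 5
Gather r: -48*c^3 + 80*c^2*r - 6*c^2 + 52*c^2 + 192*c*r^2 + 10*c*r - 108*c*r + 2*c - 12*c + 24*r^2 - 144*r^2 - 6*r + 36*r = -48*c^3 + 46*c^2 - 10*c + r^2*(192*c - 120) + r*(80*c^2 - 98*c + 30)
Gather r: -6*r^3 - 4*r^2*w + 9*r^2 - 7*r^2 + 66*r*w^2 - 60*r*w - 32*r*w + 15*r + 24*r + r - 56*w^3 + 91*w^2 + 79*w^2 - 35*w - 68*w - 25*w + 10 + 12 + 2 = -6*r^3 + r^2*(2 - 4*w) + r*(66*w^2 - 92*w + 40) - 56*w^3 + 170*w^2 - 128*w + 24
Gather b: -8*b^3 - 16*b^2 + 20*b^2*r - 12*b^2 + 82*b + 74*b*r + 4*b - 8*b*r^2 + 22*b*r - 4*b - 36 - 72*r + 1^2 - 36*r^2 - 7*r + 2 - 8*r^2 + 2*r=-8*b^3 + b^2*(20*r - 28) + b*(-8*r^2 + 96*r + 82) - 44*r^2 - 77*r - 33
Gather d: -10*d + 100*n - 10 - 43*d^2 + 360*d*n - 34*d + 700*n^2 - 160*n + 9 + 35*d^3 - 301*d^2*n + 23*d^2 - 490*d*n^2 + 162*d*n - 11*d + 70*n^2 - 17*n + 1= 35*d^3 + d^2*(-301*n - 20) + d*(-490*n^2 + 522*n - 55) + 770*n^2 - 77*n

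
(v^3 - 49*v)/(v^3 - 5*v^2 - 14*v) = (v + 7)/(v + 2)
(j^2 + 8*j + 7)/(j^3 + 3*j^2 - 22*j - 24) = (j + 7)/(j^2 + 2*j - 24)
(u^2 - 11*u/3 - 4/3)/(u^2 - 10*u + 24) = (u + 1/3)/(u - 6)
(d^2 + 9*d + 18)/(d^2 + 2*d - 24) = (d + 3)/(d - 4)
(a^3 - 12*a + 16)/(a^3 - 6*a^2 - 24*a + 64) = (a - 2)/(a - 8)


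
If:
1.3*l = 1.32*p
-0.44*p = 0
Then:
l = 0.00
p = 0.00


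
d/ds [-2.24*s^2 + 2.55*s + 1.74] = 2.55 - 4.48*s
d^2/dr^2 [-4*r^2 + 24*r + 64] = -8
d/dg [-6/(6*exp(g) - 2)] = 9*exp(g)/(3*exp(g) - 1)^2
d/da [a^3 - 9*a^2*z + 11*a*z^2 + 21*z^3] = 3*a^2 - 18*a*z + 11*z^2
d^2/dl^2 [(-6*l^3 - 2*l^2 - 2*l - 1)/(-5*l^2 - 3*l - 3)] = 2*(-16*l^3 + 147*l^2 + 117*l - 6)/(125*l^6 + 225*l^5 + 360*l^4 + 297*l^3 + 216*l^2 + 81*l + 27)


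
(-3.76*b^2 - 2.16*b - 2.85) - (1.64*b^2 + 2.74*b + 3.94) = -5.4*b^2 - 4.9*b - 6.79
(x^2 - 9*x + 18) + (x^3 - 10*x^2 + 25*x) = x^3 - 9*x^2 + 16*x + 18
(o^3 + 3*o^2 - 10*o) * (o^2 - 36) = o^5 + 3*o^4 - 46*o^3 - 108*o^2 + 360*o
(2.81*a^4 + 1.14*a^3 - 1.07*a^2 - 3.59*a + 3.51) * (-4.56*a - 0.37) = -12.8136*a^5 - 6.2381*a^4 + 4.4574*a^3 + 16.7663*a^2 - 14.6773*a - 1.2987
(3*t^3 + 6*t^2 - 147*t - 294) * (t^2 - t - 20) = 3*t^5 + 3*t^4 - 213*t^3 - 267*t^2 + 3234*t + 5880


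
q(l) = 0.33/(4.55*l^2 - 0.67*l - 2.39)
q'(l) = 0.33*(0.67 - 9.1*l)/(4.55*l^2 - 0.67*l - 2.39)^2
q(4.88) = 0.00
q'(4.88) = -0.00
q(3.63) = 0.01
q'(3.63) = -0.00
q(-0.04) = -0.14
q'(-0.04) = 0.06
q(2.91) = 0.01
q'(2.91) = -0.01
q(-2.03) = 0.02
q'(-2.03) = 0.02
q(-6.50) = 0.00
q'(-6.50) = 0.00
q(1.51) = 0.05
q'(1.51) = -0.09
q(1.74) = 0.03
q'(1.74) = -0.05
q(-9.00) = 0.00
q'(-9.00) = 0.00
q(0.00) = -0.14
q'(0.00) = 0.04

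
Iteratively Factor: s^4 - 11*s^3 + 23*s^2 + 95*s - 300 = (s - 5)*(s^3 - 6*s^2 - 7*s + 60) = (s - 5)*(s - 4)*(s^2 - 2*s - 15) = (s - 5)^2*(s - 4)*(s + 3)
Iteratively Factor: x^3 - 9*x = (x + 3)*(x^2 - 3*x) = (x - 3)*(x + 3)*(x)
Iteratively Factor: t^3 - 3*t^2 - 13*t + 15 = (t + 3)*(t^2 - 6*t + 5) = (t - 1)*(t + 3)*(t - 5)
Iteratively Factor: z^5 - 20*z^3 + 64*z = (z)*(z^4 - 20*z^2 + 64) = z*(z - 4)*(z^3 + 4*z^2 - 4*z - 16) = z*(z - 4)*(z + 4)*(z^2 - 4) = z*(z - 4)*(z + 2)*(z + 4)*(z - 2)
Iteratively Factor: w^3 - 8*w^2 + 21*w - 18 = (w - 2)*(w^2 - 6*w + 9) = (w - 3)*(w - 2)*(w - 3)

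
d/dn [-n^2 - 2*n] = -2*n - 2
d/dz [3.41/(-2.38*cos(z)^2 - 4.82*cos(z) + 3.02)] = -(16.2316*cos(z) + 16.4362)*sin(z)/(2.38*cos(z)^2 + 4.82*cos(z) - 3.02)^2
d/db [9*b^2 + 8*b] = 18*b + 8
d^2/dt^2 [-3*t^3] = -18*t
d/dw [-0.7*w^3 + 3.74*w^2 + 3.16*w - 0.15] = -2.1*w^2 + 7.48*w + 3.16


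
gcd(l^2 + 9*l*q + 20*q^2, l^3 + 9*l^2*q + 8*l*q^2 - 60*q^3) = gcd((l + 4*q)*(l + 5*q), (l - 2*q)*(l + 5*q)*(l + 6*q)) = l + 5*q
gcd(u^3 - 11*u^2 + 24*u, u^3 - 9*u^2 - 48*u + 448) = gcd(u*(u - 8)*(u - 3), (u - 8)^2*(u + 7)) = u - 8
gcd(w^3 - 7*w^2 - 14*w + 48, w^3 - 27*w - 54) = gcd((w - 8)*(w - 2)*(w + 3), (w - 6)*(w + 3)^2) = w + 3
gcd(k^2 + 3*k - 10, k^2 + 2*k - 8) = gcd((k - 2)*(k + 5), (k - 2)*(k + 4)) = k - 2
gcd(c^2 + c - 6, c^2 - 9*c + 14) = c - 2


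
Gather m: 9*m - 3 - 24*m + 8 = 5 - 15*m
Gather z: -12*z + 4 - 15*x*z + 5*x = 5*x + z*(-15*x - 12) + 4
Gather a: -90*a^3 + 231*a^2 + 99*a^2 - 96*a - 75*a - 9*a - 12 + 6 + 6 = -90*a^3 + 330*a^2 - 180*a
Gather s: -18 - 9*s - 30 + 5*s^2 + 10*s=5*s^2 + s - 48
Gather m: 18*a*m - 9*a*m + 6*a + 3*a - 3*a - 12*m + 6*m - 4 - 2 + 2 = 6*a + m*(9*a - 6) - 4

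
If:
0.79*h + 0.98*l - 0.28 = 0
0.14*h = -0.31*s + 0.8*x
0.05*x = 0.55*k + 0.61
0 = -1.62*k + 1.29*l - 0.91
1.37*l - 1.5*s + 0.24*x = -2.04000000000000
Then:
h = 1.13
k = -1.06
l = -0.63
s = 0.87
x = 0.54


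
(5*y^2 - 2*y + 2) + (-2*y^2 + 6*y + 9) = 3*y^2 + 4*y + 11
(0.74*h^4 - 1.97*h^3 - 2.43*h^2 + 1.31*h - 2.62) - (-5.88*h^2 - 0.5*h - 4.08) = 0.74*h^4 - 1.97*h^3 + 3.45*h^2 + 1.81*h + 1.46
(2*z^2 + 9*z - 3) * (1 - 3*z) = -6*z^3 - 25*z^2 + 18*z - 3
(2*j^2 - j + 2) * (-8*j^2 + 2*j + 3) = -16*j^4 + 12*j^3 - 12*j^2 + j + 6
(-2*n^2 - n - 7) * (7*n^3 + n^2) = -14*n^5 - 9*n^4 - 50*n^3 - 7*n^2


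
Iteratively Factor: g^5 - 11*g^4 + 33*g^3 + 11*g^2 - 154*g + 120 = (g - 1)*(g^4 - 10*g^3 + 23*g^2 + 34*g - 120) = (g - 5)*(g - 1)*(g^3 - 5*g^2 - 2*g + 24) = (g - 5)*(g - 4)*(g - 1)*(g^2 - g - 6) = (g - 5)*(g - 4)*(g - 1)*(g + 2)*(g - 3)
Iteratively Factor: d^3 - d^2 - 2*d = (d)*(d^2 - d - 2) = d*(d + 1)*(d - 2)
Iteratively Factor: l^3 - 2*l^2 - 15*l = (l - 5)*(l^2 + 3*l) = (l - 5)*(l + 3)*(l)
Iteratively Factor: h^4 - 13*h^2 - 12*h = (h)*(h^3 - 13*h - 12) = h*(h - 4)*(h^2 + 4*h + 3) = h*(h - 4)*(h + 3)*(h + 1)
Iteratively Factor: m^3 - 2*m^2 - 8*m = (m - 4)*(m^2 + 2*m) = (m - 4)*(m + 2)*(m)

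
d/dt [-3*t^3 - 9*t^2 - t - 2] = -9*t^2 - 18*t - 1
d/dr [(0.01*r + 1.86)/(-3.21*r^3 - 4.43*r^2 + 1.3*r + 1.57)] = (0.0642*r^3 + 17.9561*r^2 + 16.4796*r - 2.4023)/(10.3041*r^6 + 28.4406*r^5 + 11.2789*r^4 - 21.5974*r^3 - 12.2202*r^2 + 4.082*r + 2.4649)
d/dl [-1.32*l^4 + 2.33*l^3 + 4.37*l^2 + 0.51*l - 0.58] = -5.28*l^3 + 6.99*l^2 + 8.74*l + 0.51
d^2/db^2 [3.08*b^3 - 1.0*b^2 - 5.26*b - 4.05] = 18.48*b - 2.0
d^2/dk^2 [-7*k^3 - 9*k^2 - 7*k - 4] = -42*k - 18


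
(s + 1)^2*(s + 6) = s^3 + 8*s^2 + 13*s + 6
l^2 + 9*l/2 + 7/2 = (l + 1)*(l + 7/2)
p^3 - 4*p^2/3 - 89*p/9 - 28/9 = (p - 4)*(p + 1/3)*(p + 7/3)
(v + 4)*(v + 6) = v^2 + 10*v + 24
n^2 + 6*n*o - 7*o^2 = (n - o)*(n + 7*o)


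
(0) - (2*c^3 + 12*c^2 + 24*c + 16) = -2*c^3 - 12*c^2 - 24*c - 16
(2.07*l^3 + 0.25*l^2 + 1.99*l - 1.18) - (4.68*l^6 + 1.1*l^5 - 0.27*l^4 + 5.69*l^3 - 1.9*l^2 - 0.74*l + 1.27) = -4.68*l^6 - 1.1*l^5 + 0.27*l^4 - 3.62*l^3 + 2.15*l^2 + 2.73*l - 2.45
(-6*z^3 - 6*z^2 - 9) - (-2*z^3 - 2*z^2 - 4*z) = -4*z^3 - 4*z^2 + 4*z - 9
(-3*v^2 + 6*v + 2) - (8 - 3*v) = -3*v^2 + 9*v - 6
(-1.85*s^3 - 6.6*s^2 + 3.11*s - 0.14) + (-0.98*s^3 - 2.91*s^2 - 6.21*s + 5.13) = -2.83*s^3 - 9.51*s^2 - 3.1*s + 4.99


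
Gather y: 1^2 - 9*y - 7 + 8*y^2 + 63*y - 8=8*y^2 + 54*y - 14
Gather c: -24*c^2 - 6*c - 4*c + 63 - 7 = -24*c^2 - 10*c + 56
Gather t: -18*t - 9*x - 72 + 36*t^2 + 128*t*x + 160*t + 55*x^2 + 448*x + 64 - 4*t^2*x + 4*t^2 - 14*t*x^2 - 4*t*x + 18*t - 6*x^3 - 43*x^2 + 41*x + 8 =t^2*(40 - 4*x) + t*(-14*x^2 + 124*x + 160) - 6*x^3 + 12*x^2 + 480*x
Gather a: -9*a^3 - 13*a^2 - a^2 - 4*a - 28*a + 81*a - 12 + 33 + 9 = -9*a^3 - 14*a^2 + 49*a + 30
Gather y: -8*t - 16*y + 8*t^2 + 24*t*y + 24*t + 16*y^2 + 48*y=8*t^2 + 16*t + 16*y^2 + y*(24*t + 32)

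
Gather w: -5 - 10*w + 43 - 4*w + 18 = 56 - 14*w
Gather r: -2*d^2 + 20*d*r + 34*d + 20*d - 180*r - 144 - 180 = -2*d^2 + 54*d + r*(20*d - 180) - 324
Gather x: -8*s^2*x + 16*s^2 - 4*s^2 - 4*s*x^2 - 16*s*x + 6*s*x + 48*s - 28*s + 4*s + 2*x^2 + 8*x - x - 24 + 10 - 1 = 12*s^2 + 24*s + x^2*(2 - 4*s) + x*(-8*s^2 - 10*s + 7) - 15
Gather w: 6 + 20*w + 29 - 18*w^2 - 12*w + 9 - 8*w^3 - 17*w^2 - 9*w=-8*w^3 - 35*w^2 - w + 44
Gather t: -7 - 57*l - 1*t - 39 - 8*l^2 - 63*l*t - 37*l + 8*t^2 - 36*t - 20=-8*l^2 - 94*l + 8*t^2 + t*(-63*l - 37) - 66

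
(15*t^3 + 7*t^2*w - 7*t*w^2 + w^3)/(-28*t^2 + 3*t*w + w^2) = (15*t^3 + 7*t^2*w - 7*t*w^2 + w^3)/(-28*t^2 + 3*t*w + w^2)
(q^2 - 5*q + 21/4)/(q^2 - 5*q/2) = (4*q^2 - 20*q + 21)/(2*q*(2*q - 5))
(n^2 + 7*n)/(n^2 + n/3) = 3*(n + 7)/(3*n + 1)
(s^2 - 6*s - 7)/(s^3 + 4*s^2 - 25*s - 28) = (s - 7)/(s^2 + 3*s - 28)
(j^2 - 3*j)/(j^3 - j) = (j - 3)/(j^2 - 1)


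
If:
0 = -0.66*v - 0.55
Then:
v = -0.83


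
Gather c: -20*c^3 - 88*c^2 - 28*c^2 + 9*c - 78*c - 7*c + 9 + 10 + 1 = -20*c^3 - 116*c^2 - 76*c + 20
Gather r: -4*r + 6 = 6 - 4*r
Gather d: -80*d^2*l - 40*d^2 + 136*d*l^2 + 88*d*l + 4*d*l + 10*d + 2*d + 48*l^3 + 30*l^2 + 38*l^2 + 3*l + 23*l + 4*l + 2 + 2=d^2*(-80*l - 40) + d*(136*l^2 + 92*l + 12) + 48*l^3 + 68*l^2 + 30*l + 4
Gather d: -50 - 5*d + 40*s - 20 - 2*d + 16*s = -7*d + 56*s - 70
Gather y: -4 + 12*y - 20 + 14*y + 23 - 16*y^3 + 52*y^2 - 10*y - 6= -16*y^3 + 52*y^2 + 16*y - 7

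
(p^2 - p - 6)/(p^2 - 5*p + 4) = (p^2 - p - 6)/(p^2 - 5*p + 4)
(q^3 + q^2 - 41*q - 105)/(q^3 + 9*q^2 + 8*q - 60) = (q^2 - 4*q - 21)/(q^2 + 4*q - 12)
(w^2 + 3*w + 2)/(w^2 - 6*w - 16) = (w + 1)/(w - 8)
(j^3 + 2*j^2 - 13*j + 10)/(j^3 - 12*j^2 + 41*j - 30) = (j^2 + 3*j - 10)/(j^2 - 11*j + 30)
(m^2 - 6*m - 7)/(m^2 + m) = (m - 7)/m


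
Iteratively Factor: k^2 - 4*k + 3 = (k - 3)*(k - 1)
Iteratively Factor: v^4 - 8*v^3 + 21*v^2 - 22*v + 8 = (v - 2)*(v^3 - 6*v^2 + 9*v - 4) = (v - 4)*(v - 2)*(v^2 - 2*v + 1) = (v - 4)*(v - 2)*(v - 1)*(v - 1)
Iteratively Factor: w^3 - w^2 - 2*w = (w - 2)*(w^2 + w) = (w - 2)*(w + 1)*(w)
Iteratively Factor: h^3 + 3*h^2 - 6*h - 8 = (h + 4)*(h^2 - h - 2) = (h - 2)*(h + 4)*(h + 1)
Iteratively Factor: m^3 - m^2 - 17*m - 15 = (m + 3)*(m^2 - 4*m - 5) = (m + 1)*(m + 3)*(m - 5)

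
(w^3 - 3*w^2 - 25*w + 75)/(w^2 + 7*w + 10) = (w^2 - 8*w + 15)/(w + 2)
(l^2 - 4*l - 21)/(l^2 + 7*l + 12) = (l - 7)/(l + 4)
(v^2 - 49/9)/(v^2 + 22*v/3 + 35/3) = (v - 7/3)/(v + 5)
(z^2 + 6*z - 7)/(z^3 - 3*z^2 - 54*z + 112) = (z - 1)/(z^2 - 10*z + 16)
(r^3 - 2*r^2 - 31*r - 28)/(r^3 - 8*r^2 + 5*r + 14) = (r + 4)/(r - 2)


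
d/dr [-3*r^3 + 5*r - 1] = 5 - 9*r^2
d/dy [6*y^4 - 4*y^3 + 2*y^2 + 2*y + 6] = 24*y^3 - 12*y^2 + 4*y + 2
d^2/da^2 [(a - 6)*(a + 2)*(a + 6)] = 6*a + 4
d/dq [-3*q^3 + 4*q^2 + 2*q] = -9*q^2 + 8*q + 2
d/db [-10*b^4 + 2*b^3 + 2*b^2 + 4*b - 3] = -40*b^3 + 6*b^2 + 4*b + 4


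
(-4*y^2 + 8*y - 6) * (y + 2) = -4*y^3 + 10*y - 12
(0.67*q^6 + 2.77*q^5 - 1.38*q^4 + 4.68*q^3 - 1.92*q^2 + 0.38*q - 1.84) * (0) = 0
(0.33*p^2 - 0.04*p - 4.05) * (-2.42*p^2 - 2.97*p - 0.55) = -0.7986*p^4 - 0.8833*p^3 + 9.7383*p^2 + 12.0505*p + 2.2275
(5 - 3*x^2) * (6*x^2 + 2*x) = -18*x^4 - 6*x^3 + 30*x^2 + 10*x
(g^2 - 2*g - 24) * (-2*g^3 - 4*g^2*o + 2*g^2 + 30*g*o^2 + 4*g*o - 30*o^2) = -2*g^5 - 4*g^4*o + 6*g^4 + 30*g^3*o^2 + 12*g^3*o + 44*g^3 - 90*g^2*o^2 + 88*g^2*o - 48*g^2 - 660*g*o^2 - 96*g*o + 720*o^2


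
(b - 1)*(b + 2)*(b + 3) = b^3 + 4*b^2 + b - 6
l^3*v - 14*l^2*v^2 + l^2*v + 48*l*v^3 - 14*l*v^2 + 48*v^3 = (l - 8*v)*(l - 6*v)*(l*v + v)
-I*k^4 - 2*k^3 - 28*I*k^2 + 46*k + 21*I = (k - 7*I)*(k + I)*(k + 3*I)*(-I*k + 1)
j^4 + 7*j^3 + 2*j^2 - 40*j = j*(j - 2)*(j + 4)*(j + 5)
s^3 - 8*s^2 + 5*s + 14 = (s - 7)*(s - 2)*(s + 1)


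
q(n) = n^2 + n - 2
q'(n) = 2*n + 1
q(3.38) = 12.80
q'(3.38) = 7.76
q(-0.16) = -2.13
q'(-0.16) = 0.68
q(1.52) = 1.83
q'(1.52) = 4.04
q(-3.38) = 6.04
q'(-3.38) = -5.76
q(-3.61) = 7.42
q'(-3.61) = -6.22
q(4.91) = 27.02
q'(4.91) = 10.82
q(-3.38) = 6.04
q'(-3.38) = -5.76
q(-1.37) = -1.49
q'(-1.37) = -1.74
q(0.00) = -2.00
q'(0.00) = 1.00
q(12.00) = 154.00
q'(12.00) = 25.00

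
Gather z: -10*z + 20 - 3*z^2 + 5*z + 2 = -3*z^2 - 5*z + 22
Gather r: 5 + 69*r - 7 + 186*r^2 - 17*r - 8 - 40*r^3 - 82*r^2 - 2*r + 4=-40*r^3 + 104*r^2 + 50*r - 6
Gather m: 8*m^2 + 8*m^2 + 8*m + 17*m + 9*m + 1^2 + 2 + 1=16*m^2 + 34*m + 4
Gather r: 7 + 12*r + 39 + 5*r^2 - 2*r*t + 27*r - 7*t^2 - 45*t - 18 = 5*r^2 + r*(39 - 2*t) - 7*t^2 - 45*t + 28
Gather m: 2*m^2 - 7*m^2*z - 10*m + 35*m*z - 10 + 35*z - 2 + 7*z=m^2*(2 - 7*z) + m*(35*z - 10) + 42*z - 12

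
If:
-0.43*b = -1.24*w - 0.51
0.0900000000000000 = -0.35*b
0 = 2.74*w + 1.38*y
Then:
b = -0.26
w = -0.50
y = 0.99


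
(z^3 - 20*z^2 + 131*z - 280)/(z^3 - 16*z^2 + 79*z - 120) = (z - 7)/(z - 3)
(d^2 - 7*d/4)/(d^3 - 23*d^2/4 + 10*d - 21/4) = d/(d^2 - 4*d + 3)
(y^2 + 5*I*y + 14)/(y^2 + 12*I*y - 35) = (y - 2*I)/(y + 5*I)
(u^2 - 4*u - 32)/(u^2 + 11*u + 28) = (u - 8)/(u + 7)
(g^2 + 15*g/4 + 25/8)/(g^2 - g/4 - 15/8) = (2*g + 5)/(2*g - 3)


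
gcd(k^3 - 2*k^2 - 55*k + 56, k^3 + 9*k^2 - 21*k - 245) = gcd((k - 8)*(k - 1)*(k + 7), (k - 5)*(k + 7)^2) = k + 7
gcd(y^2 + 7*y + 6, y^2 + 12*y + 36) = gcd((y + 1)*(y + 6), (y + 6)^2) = y + 6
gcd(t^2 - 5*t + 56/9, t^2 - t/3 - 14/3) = t - 7/3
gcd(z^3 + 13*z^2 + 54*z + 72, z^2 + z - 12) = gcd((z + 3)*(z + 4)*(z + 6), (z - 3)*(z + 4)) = z + 4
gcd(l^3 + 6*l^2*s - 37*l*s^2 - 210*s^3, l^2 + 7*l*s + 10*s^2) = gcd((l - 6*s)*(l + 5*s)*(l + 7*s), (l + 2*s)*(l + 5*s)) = l + 5*s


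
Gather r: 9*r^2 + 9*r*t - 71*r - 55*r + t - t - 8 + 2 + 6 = 9*r^2 + r*(9*t - 126)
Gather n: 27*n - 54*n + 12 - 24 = -27*n - 12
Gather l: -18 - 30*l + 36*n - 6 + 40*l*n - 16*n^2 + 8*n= l*(40*n - 30) - 16*n^2 + 44*n - 24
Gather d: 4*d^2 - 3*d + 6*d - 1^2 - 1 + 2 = 4*d^2 + 3*d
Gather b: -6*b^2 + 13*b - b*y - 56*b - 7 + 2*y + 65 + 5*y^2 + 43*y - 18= -6*b^2 + b*(-y - 43) + 5*y^2 + 45*y + 40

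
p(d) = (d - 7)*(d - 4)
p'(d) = 2*d - 11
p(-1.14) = 41.84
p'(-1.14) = -13.28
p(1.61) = 12.88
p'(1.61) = -7.78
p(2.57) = 6.33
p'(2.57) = -5.86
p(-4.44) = 96.55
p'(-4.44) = -19.88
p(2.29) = 8.05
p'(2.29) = -6.42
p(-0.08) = 28.89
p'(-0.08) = -11.16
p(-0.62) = 35.20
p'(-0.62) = -12.24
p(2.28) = 8.12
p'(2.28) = -6.44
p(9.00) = 10.00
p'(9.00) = 7.00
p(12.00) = 40.00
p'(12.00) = 13.00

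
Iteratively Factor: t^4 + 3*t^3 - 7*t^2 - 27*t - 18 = (t + 2)*(t^3 + t^2 - 9*t - 9) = (t - 3)*(t + 2)*(t^2 + 4*t + 3) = (t - 3)*(t + 1)*(t + 2)*(t + 3)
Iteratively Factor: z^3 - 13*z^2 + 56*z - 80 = (z - 4)*(z^2 - 9*z + 20) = (z - 4)^2*(z - 5)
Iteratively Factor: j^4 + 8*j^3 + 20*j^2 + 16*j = (j + 2)*(j^3 + 6*j^2 + 8*j) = (j + 2)^2*(j^2 + 4*j) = (j + 2)^2*(j + 4)*(j)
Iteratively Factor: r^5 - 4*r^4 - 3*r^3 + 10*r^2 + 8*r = (r + 1)*(r^4 - 5*r^3 + 2*r^2 + 8*r) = r*(r + 1)*(r^3 - 5*r^2 + 2*r + 8) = r*(r + 1)^2*(r^2 - 6*r + 8) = r*(r - 2)*(r + 1)^2*(r - 4)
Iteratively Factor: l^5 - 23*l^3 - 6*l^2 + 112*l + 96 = (l - 4)*(l^4 + 4*l^3 - 7*l^2 - 34*l - 24) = (l - 4)*(l + 4)*(l^3 - 7*l - 6) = (l - 4)*(l - 3)*(l + 4)*(l^2 + 3*l + 2) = (l - 4)*(l - 3)*(l + 2)*(l + 4)*(l + 1)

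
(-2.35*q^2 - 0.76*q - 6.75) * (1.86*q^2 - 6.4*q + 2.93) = -4.371*q^4 + 13.6264*q^3 - 14.5765*q^2 + 40.9732*q - 19.7775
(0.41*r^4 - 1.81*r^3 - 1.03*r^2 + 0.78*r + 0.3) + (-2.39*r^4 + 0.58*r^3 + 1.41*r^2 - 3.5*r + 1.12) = -1.98*r^4 - 1.23*r^3 + 0.38*r^2 - 2.72*r + 1.42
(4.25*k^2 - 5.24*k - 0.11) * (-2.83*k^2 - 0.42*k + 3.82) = -12.0275*k^4 + 13.0442*k^3 + 18.7471*k^2 - 19.9706*k - 0.4202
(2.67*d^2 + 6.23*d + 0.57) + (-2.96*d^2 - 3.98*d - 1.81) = -0.29*d^2 + 2.25*d - 1.24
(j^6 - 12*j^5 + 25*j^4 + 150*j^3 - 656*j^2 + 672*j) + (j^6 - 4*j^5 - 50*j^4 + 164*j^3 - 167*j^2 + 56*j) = 2*j^6 - 16*j^5 - 25*j^4 + 314*j^3 - 823*j^2 + 728*j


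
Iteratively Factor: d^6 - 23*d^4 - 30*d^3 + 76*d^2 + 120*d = (d + 3)*(d^5 - 3*d^4 - 14*d^3 + 12*d^2 + 40*d) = d*(d + 3)*(d^4 - 3*d^3 - 14*d^2 + 12*d + 40) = d*(d + 2)*(d + 3)*(d^3 - 5*d^2 - 4*d + 20) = d*(d - 5)*(d + 2)*(d + 3)*(d^2 - 4) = d*(d - 5)*(d + 2)^2*(d + 3)*(d - 2)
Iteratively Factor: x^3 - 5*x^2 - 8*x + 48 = (x + 3)*(x^2 - 8*x + 16) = (x - 4)*(x + 3)*(x - 4)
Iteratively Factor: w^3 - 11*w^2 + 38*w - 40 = (w - 4)*(w^2 - 7*w + 10) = (w - 4)*(w - 2)*(w - 5)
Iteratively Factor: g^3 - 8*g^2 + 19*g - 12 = (g - 4)*(g^2 - 4*g + 3) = (g - 4)*(g - 3)*(g - 1)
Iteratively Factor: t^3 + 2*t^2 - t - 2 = (t - 1)*(t^2 + 3*t + 2) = (t - 1)*(t + 2)*(t + 1)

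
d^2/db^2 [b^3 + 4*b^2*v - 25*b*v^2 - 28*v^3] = 6*b + 8*v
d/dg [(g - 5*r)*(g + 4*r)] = 2*g - r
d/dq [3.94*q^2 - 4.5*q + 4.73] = 7.88*q - 4.5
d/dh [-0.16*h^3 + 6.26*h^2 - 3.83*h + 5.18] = -0.48*h^2 + 12.52*h - 3.83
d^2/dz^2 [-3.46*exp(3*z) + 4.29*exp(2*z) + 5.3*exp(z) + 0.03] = (-31.14*exp(2*z) + 17.16*exp(z) + 5.3)*exp(z)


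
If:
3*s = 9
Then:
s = 3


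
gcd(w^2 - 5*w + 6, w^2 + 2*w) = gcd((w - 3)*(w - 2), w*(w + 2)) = 1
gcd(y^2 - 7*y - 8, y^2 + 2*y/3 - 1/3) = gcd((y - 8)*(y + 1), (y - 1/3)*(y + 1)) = y + 1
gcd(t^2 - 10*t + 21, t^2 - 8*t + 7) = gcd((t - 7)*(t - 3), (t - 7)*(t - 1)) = t - 7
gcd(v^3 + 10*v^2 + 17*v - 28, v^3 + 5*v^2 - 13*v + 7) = v^2 + 6*v - 7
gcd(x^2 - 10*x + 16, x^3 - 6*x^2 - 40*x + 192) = x - 8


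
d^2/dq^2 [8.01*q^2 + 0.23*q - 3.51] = 16.0200000000000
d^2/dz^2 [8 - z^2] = -2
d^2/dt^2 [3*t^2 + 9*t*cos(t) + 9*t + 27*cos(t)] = -9*t*cos(t) - 18*sin(t) - 27*cos(t) + 6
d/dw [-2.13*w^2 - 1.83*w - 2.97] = -4.26*w - 1.83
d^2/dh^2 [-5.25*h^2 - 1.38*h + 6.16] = -10.5000000000000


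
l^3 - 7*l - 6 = (l - 3)*(l + 1)*(l + 2)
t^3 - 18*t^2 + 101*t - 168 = (t - 8)*(t - 7)*(t - 3)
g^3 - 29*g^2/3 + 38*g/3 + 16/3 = (g - 8)*(g - 2)*(g + 1/3)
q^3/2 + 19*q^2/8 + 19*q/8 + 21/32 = (q/2 + 1/4)*(q + 3/4)*(q + 7/2)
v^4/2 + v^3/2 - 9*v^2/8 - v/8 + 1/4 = (v/2 + 1)*(v - 1)*(v - 1/2)*(v + 1/2)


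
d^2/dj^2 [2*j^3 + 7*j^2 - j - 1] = 12*j + 14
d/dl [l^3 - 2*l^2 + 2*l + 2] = 3*l^2 - 4*l + 2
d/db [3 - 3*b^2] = -6*b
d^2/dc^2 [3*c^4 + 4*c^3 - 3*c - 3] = 12*c*(3*c + 2)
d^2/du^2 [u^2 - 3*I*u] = 2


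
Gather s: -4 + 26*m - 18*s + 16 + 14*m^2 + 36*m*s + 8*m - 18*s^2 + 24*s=14*m^2 + 34*m - 18*s^2 + s*(36*m + 6) + 12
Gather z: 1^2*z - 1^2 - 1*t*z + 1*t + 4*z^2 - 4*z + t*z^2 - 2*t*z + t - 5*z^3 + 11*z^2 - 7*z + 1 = 2*t - 5*z^3 + z^2*(t + 15) + z*(-3*t - 10)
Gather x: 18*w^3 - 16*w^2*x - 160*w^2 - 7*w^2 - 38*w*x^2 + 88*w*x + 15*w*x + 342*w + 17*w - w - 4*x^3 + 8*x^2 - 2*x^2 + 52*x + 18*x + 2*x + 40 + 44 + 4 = 18*w^3 - 167*w^2 + 358*w - 4*x^3 + x^2*(6 - 38*w) + x*(-16*w^2 + 103*w + 72) + 88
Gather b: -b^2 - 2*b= -b^2 - 2*b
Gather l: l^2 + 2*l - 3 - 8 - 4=l^2 + 2*l - 15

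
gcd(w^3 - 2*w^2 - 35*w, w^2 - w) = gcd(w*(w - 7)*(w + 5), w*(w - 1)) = w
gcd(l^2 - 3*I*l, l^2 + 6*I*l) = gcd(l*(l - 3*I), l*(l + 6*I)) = l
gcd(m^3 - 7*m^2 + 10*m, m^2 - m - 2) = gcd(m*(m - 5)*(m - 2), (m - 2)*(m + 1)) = m - 2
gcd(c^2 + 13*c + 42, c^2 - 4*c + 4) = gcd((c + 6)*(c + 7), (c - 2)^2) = 1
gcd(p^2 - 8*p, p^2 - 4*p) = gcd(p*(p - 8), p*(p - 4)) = p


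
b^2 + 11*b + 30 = (b + 5)*(b + 6)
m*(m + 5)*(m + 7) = m^3 + 12*m^2 + 35*m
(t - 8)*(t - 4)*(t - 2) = t^3 - 14*t^2 + 56*t - 64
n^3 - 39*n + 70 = (n - 5)*(n - 2)*(n + 7)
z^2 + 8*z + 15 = (z + 3)*(z + 5)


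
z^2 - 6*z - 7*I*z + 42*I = (z - 6)*(z - 7*I)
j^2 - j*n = j*(j - n)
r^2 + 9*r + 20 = (r + 4)*(r + 5)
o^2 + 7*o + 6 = (o + 1)*(o + 6)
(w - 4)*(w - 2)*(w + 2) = w^3 - 4*w^2 - 4*w + 16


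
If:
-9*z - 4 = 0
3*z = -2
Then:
No Solution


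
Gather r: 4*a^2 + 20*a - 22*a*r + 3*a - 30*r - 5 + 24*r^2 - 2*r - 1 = 4*a^2 + 23*a + 24*r^2 + r*(-22*a - 32) - 6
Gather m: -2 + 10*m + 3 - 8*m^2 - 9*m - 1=-8*m^2 + m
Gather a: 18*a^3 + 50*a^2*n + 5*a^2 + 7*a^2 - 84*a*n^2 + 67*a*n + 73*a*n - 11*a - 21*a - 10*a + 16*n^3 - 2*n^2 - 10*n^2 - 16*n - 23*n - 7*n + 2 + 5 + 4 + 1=18*a^3 + a^2*(50*n + 12) + a*(-84*n^2 + 140*n - 42) + 16*n^3 - 12*n^2 - 46*n + 12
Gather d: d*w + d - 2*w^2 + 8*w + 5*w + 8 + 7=d*(w + 1) - 2*w^2 + 13*w + 15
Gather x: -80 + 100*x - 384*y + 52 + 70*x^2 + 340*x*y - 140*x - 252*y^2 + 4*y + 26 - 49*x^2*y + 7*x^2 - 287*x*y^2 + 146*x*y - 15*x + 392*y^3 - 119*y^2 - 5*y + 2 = x^2*(77 - 49*y) + x*(-287*y^2 + 486*y - 55) + 392*y^3 - 371*y^2 - 385*y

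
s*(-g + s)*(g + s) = -g^2*s + s^3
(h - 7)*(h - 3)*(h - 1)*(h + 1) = h^4 - 10*h^3 + 20*h^2 + 10*h - 21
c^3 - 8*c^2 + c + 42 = (c - 7)*(c - 3)*(c + 2)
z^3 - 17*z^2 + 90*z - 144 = (z - 8)*(z - 6)*(z - 3)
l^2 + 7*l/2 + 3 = (l + 3/2)*(l + 2)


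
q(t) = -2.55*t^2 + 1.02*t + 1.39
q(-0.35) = 0.72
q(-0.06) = 1.32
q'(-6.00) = 31.62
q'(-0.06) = 1.33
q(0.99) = -0.10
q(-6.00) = -96.53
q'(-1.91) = 10.76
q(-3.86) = -40.54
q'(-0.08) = 1.43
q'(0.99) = -4.03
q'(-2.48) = 13.67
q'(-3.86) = 20.71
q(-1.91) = -9.86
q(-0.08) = 1.29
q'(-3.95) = 21.16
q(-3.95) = -42.43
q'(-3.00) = 16.32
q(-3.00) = -24.62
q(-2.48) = -16.82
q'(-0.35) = 2.80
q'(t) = 1.02 - 5.1*t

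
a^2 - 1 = (a - 1)*(a + 1)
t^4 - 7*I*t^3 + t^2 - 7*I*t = t*(t - 7*I)*(t - I)*(t + I)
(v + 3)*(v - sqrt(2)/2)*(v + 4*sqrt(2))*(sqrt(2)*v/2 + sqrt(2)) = sqrt(2)*v^4/2 + 7*v^3/2 + 5*sqrt(2)*v^3/2 + sqrt(2)*v^2 + 35*v^2/2 - 10*sqrt(2)*v + 21*v - 12*sqrt(2)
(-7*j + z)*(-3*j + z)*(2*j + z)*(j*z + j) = 42*j^4*z + 42*j^4 + j^3*z^2 + j^3*z - 8*j^2*z^3 - 8*j^2*z^2 + j*z^4 + j*z^3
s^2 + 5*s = s*(s + 5)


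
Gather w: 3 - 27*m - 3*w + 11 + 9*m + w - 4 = -18*m - 2*w + 10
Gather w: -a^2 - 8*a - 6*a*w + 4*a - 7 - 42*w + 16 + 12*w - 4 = -a^2 - 4*a + w*(-6*a - 30) + 5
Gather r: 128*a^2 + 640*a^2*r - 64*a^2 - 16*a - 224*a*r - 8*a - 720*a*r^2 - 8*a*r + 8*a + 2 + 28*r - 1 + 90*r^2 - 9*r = 64*a^2 - 16*a + r^2*(90 - 720*a) + r*(640*a^2 - 232*a + 19) + 1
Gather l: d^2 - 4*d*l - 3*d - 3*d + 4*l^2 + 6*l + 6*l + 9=d^2 - 6*d + 4*l^2 + l*(12 - 4*d) + 9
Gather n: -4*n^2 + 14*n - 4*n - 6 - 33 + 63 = -4*n^2 + 10*n + 24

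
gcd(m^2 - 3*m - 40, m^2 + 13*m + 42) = 1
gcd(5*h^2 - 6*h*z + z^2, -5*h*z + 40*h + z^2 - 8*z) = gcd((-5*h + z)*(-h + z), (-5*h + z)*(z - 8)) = -5*h + z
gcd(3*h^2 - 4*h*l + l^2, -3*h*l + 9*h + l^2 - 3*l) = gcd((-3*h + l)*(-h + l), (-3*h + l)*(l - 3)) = 3*h - l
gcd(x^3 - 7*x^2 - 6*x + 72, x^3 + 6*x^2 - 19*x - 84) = x^2 - x - 12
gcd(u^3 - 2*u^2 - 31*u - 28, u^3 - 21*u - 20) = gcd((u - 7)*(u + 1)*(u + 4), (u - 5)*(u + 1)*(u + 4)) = u^2 + 5*u + 4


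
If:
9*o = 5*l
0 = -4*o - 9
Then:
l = -81/20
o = -9/4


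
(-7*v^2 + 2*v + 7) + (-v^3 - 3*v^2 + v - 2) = -v^3 - 10*v^2 + 3*v + 5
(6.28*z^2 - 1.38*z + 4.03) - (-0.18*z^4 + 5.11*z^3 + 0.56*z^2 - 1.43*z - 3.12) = 0.18*z^4 - 5.11*z^3 + 5.72*z^2 + 0.05*z + 7.15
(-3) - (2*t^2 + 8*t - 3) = -2*t^2 - 8*t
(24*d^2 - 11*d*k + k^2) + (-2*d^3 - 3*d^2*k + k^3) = -2*d^3 - 3*d^2*k + 24*d^2 - 11*d*k + k^3 + k^2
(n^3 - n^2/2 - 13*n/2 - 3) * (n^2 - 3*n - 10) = n^5 - 7*n^4/2 - 15*n^3 + 43*n^2/2 + 74*n + 30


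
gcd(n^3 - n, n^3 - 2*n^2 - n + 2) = n^2 - 1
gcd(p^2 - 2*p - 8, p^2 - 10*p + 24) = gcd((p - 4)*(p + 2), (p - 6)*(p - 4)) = p - 4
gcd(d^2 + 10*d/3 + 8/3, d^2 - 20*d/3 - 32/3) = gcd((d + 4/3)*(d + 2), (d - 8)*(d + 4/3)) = d + 4/3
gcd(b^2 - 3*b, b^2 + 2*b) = b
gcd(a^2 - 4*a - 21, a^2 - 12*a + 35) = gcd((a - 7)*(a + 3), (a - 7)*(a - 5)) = a - 7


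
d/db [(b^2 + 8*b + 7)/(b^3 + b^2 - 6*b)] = (-b^4 - 16*b^3 - 35*b^2 - 14*b + 42)/(b^2*(b^4 + 2*b^3 - 11*b^2 - 12*b + 36))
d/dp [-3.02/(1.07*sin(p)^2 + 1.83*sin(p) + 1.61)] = (6.4628*sin(p) + 5.5266)*cos(p)/(1.07*sin(p)^2 + 1.83*sin(p) + 1.61)^2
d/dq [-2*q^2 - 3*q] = -4*q - 3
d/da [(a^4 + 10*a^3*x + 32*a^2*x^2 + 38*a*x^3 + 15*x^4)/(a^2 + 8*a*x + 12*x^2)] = 2*(a^5 + 17*a^4*x + 104*a^3*x^2 + 289*a^2*x^3 + 369*a*x^4 + 168*x^5)/(a^4 + 16*a^3*x + 88*a^2*x^2 + 192*a*x^3 + 144*x^4)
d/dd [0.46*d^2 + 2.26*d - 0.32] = 0.92*d + 2.26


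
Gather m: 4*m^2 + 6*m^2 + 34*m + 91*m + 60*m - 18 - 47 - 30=10*m^2 + 185*m - 95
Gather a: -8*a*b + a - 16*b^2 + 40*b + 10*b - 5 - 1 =a*(1 - 8*b) - 16*b^2 + 50*b - 6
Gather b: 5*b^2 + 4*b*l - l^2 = 5*b^2 + 4*b*l - l^2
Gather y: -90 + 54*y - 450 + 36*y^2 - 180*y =36*y^2 - 126*y - 540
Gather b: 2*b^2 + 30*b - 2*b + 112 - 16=2*b^2 + 28*b + 96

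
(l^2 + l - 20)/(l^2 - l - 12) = (l + 5)/(l + 3)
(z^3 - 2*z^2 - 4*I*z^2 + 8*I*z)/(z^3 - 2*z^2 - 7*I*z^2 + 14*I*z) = (z - 4*I)/(z - 7*I)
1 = 1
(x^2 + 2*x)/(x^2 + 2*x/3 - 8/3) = 3*x/(3*x - 4)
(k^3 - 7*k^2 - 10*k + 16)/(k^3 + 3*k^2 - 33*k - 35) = (k^3 - 7*k^2 - 10*k + 16)/(k^3 + 3*k^2 - 33*k - 35)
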